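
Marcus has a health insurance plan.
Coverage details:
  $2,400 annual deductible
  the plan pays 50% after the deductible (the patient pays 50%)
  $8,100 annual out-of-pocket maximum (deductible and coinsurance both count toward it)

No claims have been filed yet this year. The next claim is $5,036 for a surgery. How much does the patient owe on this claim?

$3,718

Nothing has been paid toward the $2,400 deductible, so the first $2,400 of this charge is applied there.
The remaining $2,636 (= $5,036 − $2,400) moves to coinsurance.
50% of $2,636 = $1,318 falls to the patient.
That puts the patient's cost at $2,400 + $1,318 = $3,718 before any cap.
Year-to-date out-of-pocket becomes $0 + $3,718 = $3,718, still under the $8,100 maximum, so no cap applies.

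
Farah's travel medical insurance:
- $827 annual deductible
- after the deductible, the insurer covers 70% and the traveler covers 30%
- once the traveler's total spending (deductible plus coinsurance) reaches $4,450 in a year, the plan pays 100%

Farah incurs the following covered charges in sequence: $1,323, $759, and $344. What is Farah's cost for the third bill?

$103.20

Bill 1, $1,323: $827 finishes the deductible; $496 goes to coinsurance; coinsurance $496 × 30% = $148.80. Traveler owes $975.80 (running OOP $975.80).
Bill 2, $759: deductible met; 30% of $759 = $227.70. Traveler owes $227.70 (running OOP $1,203.50).
Bill 3, $344: deductible met; 30% of $344 = $103.20. Traveler pays $103.20; OOP now $1,306.70.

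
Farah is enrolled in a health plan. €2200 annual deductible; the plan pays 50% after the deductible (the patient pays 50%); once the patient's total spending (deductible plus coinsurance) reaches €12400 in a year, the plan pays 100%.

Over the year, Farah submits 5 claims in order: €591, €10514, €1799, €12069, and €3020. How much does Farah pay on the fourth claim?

€4848

Bill 1, €591: fully absorbed by the deductible. Patient pays €591; OOP now €591.
Bill 2, €10514: €1609 finishes the deductible; €8905 goes to coinsurance; patient's 50% is €4452.50. Patient pays €6061.50; OOP now €6652.50.
Bill 3, €1799: 50% coinsurance on €1799 = €899.50. Patient pays €899.50; OOP now €7552.
Bill 4, €12069: deductible already satisfied, so patient's share is 50% × €12069 = €6034.50. OOP would hit €13586.50 > €12400, so the cap limits the patient to €12400 − €7552 = €4848.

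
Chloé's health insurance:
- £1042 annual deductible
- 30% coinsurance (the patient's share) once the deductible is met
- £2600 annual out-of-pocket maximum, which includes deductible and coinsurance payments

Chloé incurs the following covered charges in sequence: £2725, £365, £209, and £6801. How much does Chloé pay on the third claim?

Claim 1 (£2725): £1042 finishes the deductible; £1683 goes to coinsurance; coinsurance £1683 × 30% = £504.90. Patient owes £1546.90 (running OOP £1546.90).
Claim 2 (£365): 30% coinsurance on £365 = £109.50. Cost to patient: £109.50. OOP to date £1656.40.
Claim 3 (£209): deductible already satisfied, so patient's share is 30% × £209 = £62.70. Patient owes £62.70 (running OOP £1719.10).

£62.70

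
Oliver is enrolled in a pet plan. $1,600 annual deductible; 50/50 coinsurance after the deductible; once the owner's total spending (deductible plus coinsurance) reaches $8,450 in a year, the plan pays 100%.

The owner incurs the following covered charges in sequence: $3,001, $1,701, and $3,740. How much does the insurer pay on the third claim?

#1 ($3,001): deductible takes $1,600, $1,401 remains; 50% of $1,401 = $700.50. Owner owes $2,300.50 (running OOP $2,300.50). Plan pays $3,001 − $2,300.50 = $700.50.
#2 ($1,701): deductible already satisfied, so owner's share is 50% × $1,701 = $850.50. Owner pays $850.50; OOP now $3,151. Plan pays $1,701 − $850.50 = $850.50.
#3 ($3,740): deductible met; 50% of $3,740 = $1,870. Owner owes $1,870 (running OOP $5,021). Plan pays $3,740 − $1,870 = $1,870.

$1,870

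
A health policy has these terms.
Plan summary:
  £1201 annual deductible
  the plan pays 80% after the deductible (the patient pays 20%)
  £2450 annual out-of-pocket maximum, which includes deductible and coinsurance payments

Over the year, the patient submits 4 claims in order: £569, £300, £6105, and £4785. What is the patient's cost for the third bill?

£1486.60

Claim 1 — £569: fully absorbed by the deductible. Patient pays £569; OOP now £569.
Claim 2 — £300: fully absorbed by the deductible. Cost to patient: £300. OOP to date £869.
Claim 3 — £6105: £332 to deductible, leaving £5773; patient's 20% is £1154.60. Patient owes £1486.60 (running OOP £2355.60).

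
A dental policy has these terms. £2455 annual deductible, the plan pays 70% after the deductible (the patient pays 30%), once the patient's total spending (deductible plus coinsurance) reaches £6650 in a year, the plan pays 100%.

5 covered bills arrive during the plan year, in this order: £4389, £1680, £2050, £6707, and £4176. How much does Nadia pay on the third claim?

Claim 1 — £4389: £2455 to deductible, leaving £1934; coinsurance £1934 × 30% = £580.20. Cost to patient: £3035.20. OOP to date £3035.20.
Claim 2 — £1680: deductible met; 30% of £1680 = £504. Patient pays £504; OOP now £3539.20.
Claim 3 — £2050: deductible already satisfied, so patient's share is 30% × £2050 = £615. Patient pays £615; OOP now £4154.20.

£615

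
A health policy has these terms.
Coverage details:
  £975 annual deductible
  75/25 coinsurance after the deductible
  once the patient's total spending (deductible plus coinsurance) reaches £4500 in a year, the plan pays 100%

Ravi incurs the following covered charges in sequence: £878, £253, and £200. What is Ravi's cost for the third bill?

Claim 1 — £878: all of it applies to the deductible. Patient pays £878; OOP now £878.
Claim 2 — £253: £97 to deductible, leaving £156; patient's 25% is £39. Cost to patient: £136. OOP to date £1014.
Claim 3 — £200: deductible met; 25% of £200 = £50. Patient owes £50 (running OOP £1064).

£50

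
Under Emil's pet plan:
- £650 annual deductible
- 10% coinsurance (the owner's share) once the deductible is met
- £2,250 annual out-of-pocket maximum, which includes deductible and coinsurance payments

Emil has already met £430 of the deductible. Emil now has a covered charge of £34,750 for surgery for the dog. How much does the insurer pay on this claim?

£430 of the £650 deductible is already met, leaving £220.
After the £220 deductible portion, £34,750 − £220 = £34,530 is subject to coinsurance.
Coinsurance: £34,530 × 10% = £3,453.
That puts the owner's cost at £220 + £3,453 = £3,673 before any cap.
That would bring total out-of-pocket to £4,103, past the £2,250 cap. The owner is capped at £2,250 − £430 = £1,820 on this claim.
Insurer pays the balance: £34,750 − £1,820 = £32,930.

£32,930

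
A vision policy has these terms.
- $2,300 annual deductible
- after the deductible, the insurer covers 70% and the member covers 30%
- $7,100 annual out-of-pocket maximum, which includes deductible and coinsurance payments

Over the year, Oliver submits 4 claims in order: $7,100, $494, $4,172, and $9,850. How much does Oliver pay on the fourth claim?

$1,960.20

Bill 1, $7,100: $2,300 to deductible, leaving $4,800; member's 30% is $1,440. Member owes $3,740 (running OOP $3,740).
Bill 2, $494: deductible already satisfied, so member's share is 30% × $494 = $148.20. Cost to member: $148.20. OOP to date $3,888.20.
Bill 3, $4,172: deductible met; 30% of $4,172 = $1,251.60. Member owes $1,251.60 (running OOP $5,139.80).
Bill 4, $9,850: deductible already satisfied, so member's share is 30% × $9,850 = $2,955. OOP would hit $8,094.80 > $7,100, so the cap limits the member to $7,100 − $5,139.80 = $1,960.20.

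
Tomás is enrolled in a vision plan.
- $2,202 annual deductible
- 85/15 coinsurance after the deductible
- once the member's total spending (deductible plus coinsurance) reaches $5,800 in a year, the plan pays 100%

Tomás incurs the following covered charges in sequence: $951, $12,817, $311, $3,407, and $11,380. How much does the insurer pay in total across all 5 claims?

$23,066

#1 ($951): entire amount goes to the deductible. Member owes $951 (running OOP $951). Insurer: $951 − $951 = $0.
#2 ($12,817): $1,251 to deductible, leaving $11,566; 15% of $11,566 = $1,734.90. Member pays $2,985.90; OOP now $3,936.90. Plan pays $12,817 − $2,985.90 = $9,831.10.
#3 ($311): deductible met; 15% of $311 = $46.65. Member owes $46.65 (running OOP $3,983.55). Insurer: $311 − $46.65 = $264.35.
#4 ($3,407): deductible already satisfied, so member's share is 15% × $3,407 = $511.05. Member owes $511.05 (running OOP $4,494.60). Plan pays $3,407 − $511.05 = $2,895.95.
#5 ($11,380): deductible met; 15% of $11,380 = $1,707. OOP would hit $6,201.60 > $5,800, so the cap limits the member to $5,800 − $4,494.60 = $1,305.40. Plan pays $11,380 − $1,305.40 = $10,074.60.
Insurer total: $0 + $9,831.10 + $264.35 + $2,895.95 + $10,074.60 = $23,066.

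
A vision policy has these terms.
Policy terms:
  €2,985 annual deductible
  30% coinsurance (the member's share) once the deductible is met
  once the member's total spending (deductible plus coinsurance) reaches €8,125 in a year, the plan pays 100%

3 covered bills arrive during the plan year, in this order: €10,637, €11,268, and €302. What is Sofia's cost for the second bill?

€2,844.40

#1 (€10,637): €2,985 to deductible, leaving €7,652; coinsurance €7,652 × 30% = €2,295.60. Member owes €5,280.60 (running OOP €5,280.60).
#2 (€11,268): deductible already satisfied, so member's share is 30% × €11,268 = €3,380.40. OOP would hit €8,661 > €8,125, so the cap limits the member to €8,125 − €5,280.60 = €2,844.40.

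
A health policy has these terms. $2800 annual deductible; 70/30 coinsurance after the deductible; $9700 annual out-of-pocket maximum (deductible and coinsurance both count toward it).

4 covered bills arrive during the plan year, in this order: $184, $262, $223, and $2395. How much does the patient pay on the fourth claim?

$2210.20

#1 ($184): all of it applies to the deductible. Cost to patient: $184. OOP to date $184.
#2 ($262): fully absorbed by the deductible. Cost to patient: $262. OOP to date $446.
#3 ($223): entire amount goes to the deductible. Cost to patient: $223. OOP to date $669.
#4 ($2395): $2131 finishes the deductible; $264 goes to coinsurance; patient's 30% is $79.20. Cost to patient: $2210.20. OOP to date $2879.20.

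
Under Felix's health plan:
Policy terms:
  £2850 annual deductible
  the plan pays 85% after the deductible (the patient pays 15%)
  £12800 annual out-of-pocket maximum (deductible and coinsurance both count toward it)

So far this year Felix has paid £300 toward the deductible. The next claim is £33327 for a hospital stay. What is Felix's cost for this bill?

£7166.55

Deductible still to meet: £2850 − £300 = £2550.
That leaves £33327 − £2550 = £30777 for coinsurance.
15% of £30777 = £4616.55 falls to the patient.
Patient responsibility before any cap: £2550 + £4616.55 = £7166.55.
Cumulative spending £300 + £7166.55 = £7466.55 stays under the £12800 maximum.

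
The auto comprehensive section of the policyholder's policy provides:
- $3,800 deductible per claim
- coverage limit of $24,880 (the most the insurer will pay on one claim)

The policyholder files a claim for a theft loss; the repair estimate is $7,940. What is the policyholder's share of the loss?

Less the $3,800 deductible: $7,940 − $3,800 = $4,140.
$4,140 ≤ $24,880, so the limit doesn't bind; insurer pays $4,140.
Policyholder's share is the uncovered remainder: $7,940 − $4,140 = $3,800.

$3,800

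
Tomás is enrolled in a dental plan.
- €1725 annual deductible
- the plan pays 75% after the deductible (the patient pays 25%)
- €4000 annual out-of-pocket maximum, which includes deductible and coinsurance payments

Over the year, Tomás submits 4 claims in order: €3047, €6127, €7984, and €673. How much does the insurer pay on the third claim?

Claim 1 (€3047): €1725 to deductible, leaving €1322; coinsurance €1322 × 25% = €330.50. Patient pays €2055.50; OOP now €2055.50. Plan pays €3047 − €2055.50 = €991.50.
Claim 2 (€6127): deductible met; 25% of €6127 = €1531.75. Cost to patient: €1531.75. OOP to date €3587.25. Plan pays €6127 − €1531.75 = €4595.25.
Claim 3 (€7984): deductible already satisfied, so patient's share is 25% × €7984 = €1996. Adding that to €3587.25 gives €5583.25, past the €4000 cap; patient pays only €4000 − €3587.25 = €412.75. Insurer: €7984 − €412.75 = €7571.25.

€7571.25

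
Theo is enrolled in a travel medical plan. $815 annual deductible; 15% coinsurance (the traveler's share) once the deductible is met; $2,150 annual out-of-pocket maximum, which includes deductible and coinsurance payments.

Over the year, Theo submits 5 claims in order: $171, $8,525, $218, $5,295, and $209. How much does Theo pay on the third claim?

$32.70

Claim 1 — $171: entire amount goes to the deductible. Cost to traveler: $171. OOP to date $171.
Claim 2 — $8,525: deductible takes $644, $7,881 remains; 15% of $7,881 = $1,182.15. Traveler owes $1,826.15 (running OOP $1,997.15).
Claim 3 — $218: deductible met; 15% of $218 = $32.70. Traveler pays $32.70; OOP now $2,029.85.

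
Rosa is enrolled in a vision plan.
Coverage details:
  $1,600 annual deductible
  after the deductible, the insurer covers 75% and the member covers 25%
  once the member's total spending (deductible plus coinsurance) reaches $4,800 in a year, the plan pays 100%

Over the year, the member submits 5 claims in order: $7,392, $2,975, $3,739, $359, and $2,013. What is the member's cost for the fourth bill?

#1 ($7,392): deductible takes $1,600, $5,792 remains; member's 25% is $1,448. Member pays $3,048; OOP now $3,048.
#2 ($2,975): 25% coinsurance on $2,975 = $743.75. Cost to member: $743.75. OOP to date $3,791.75.
#3 ($3,739): deductible met; 25% of $3,739 = $934.75. Member owes $934.75 (running OOP $4,726.50).
#4 ($359): deductible met; 25% of $359 = $89.75. OOP would hit $4,816.25 > $4,800, so the cap limits the member to $4,800 − $4,726.50 = $73.50.

$73.50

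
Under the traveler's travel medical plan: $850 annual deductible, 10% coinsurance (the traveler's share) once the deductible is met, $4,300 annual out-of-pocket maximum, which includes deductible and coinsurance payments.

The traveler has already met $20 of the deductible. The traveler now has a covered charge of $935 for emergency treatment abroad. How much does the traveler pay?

Deductible still to meet: $850 − $20 = $830.
The remaining $105 (= $935 − $830) moves to coinsurance.
10% of $105 = $10.50 falls to the traveler.
So the traveler owes $830 + $10.50 = $840.50 before any cap.
Total out-of-pocket so far would be $20 + $840.50 = $860.50, below the $4,300 cap — no reduction.

$840.50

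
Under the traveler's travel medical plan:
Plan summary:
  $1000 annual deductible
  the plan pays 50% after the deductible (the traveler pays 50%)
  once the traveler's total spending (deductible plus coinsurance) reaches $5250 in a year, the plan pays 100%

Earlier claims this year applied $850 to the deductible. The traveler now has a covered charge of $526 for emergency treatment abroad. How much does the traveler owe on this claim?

$338

Deductible still to meet: $1000 − $850 = $150.
After the $150 deductible portion, $526 − $150 = $376 is subject to coinsurance.
Coinsurance: $376 × 50% = $188.
Traveler responsibility before any cap: $150 + $188 = $338.
Cumulative spending $850 + $338 = $1188 stays under the $5250 maximum.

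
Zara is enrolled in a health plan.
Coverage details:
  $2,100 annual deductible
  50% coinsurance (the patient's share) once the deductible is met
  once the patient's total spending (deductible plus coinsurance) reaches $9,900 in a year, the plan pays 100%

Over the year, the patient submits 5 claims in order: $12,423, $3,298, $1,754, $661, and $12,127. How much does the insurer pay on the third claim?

$877

Bill 1, $12,423: $2,100 to deductible, leaving $10,323; 50% of $10,323 = $5,161.50. Patient owes $7,261.50 (running OOP $7,261.50). Insurer: $12,423 − $7,261.50 = $5,161.50.
Bill 2, $3,298: deductible met; 50% of $3,298 = $1,649. Patient owes $1,649 (running OOP $8,910.50). Insurer: $3,298 − $1,649 = $1,649.
Bill 3, $1,754: deductible met; 50% of $1,754 = $877. Cost to patient: $877. OOP to date $9,787.50. Plan pays $1,754 − $877 = $877.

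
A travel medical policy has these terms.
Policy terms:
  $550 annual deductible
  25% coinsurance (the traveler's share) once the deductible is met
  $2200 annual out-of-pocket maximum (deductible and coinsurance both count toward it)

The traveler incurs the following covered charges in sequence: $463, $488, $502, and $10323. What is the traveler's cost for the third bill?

Claim 1 — $463: all of it applies to the deductible. Traveler owes $463 (running OOP $463).
Claim 2 — $488: $87 finishes the deductible; $401 goes to coinsurance; 25% of $401 = $100.25. Traveler owes $187.25 (running OOP $650.25).
Claim 3 — $502: deductible met; 25% of $502 = $125.50. Traveler pays $125.50; OOP now $775.75.

$125.50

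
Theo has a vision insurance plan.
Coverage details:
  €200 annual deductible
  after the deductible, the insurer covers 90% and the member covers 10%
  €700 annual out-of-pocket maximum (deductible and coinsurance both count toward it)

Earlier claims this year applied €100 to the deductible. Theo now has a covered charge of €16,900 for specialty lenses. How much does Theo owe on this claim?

€600

Remaining deductible: €200 − €100 = €100.
That leaves €16,900 − €100 = €16,800 for coinsurance.
Member's 10% share of €16,800 is €1,680.
That puts the member's cost at €100 + €1,680 = €1,780 before any cap.
Adding €1,780 to the €100 already spent would give €1,880, which exceeds the €700 cap; the member pays just €700 − €100 = €600.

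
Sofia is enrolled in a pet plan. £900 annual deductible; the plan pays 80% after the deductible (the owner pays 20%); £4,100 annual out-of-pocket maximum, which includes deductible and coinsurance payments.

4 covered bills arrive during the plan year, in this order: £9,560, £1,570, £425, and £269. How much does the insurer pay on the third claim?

£340

Bill 1, £9,560: deductible takes £900, £8,660 remains; coinsurance £8,660 × 20% = £1,732. Cost to owner: £2,632. OOP to date £2,632. Plan pays £9,560 − £2,632 = £6,928.
Bill 2, £1,570: deductible met; 20% of £1,570 = £314. Cost to owner: £314. OOP to date £2,946. Plan pays £1,570 − £314 = £1,256.
Bill 3, £425: deductible already satisfied, so owner's share is 20% × £425 = £85. Owner pays £85; OOP now £3,031. Plan pays £425 − £85 = £340.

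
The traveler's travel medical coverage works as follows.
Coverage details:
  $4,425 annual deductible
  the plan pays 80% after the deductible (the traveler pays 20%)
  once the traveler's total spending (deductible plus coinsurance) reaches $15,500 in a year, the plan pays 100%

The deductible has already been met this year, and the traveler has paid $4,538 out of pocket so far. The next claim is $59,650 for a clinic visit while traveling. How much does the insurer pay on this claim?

$48,688

With the deductible met, the entire $59,650 is subject to coinsurance.
Traveler's 20% share of $59,650 is $11,930.
Year-to-date out-of-pocket would reach $4,538 + $11,930 = $16,468, above the $15,500 maximum, so the traveler pays only $15,500 − $4,538 = $10,962.
Insurer pays the balance: $59,650 − $10,962 = $48,688.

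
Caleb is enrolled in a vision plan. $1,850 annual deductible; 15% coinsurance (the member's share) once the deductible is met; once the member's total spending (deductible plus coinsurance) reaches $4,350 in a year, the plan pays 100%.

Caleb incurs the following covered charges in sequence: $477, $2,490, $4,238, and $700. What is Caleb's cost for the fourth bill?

$105

Claim 1 — $477: fully absorbed by the deductible. Member pays $477; OOP now $477.
Claim 2 — $2,490: $1,373 to deductible, leaving $1,117; coinsurance $1,117 × 15% = $167.55. Cost to member: $1,540.55. OOP to date $2,017.55.
Claim 3 — $4,238: 15% coinsurance on $4,238 = $635.70. Member pays $635.70; OOP now $2,653.25.
Claim 4 — $700: deductible met; 15% of $700 = $105. Member pays $105; OOP now $2,758.25.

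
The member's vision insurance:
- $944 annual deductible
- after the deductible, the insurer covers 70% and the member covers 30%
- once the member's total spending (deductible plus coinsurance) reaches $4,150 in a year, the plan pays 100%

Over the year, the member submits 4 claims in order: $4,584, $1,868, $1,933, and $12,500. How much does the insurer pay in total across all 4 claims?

Claim 1 — $4,584: $944 to deductible, leaving $3,640; coinsurance $3,640 × 30% = $1,092. Member owes $2,036 (running OOP $2,036). Insurer: $4,584 − $2,036 = $2,548.
Claim 2 — $1,868: deductible already satisfied, so member's share is 30% × $1,868 = $560.40. Cost to member: $560.40. OOP to date $2,596.40. Plan pays $1,868 − $560.40 = $1,307.60.
Claim 3 — $1,933: 30% coinsurance on $1,933 = $579.90. Cost to member: $579.90. OOP to date $3,176.30. Insurer: $1,933 − $579.90 = $1,353.10.
Claim 4 — $12,500: deductible met; 30% of $12,500 = $3,750. OOP would hit $6,926.30 > $4,150, so the cap limits the member to $4,150 − $3,176.30 = $973.70. Plan pays $12,500 − $973.70 = $11,526.30.
Insurer total: $2,548 + $1,307.60 + $1,353.10 + $11,526.30 = $16,735.

$16,735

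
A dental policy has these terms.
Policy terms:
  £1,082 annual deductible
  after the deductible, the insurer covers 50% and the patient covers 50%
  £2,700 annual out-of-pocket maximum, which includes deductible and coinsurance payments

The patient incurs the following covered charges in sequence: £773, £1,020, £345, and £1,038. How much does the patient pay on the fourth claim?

#1 (£773): all of it applies to the deductible. Patient pays £773; OOP now £773.
#2 (£1,020): £309 finishes the deductible; £711 goes to coinsurance; patient's 50% is £355.50. Patient pays £664.50; OOP now £1,437.50.
#3 (£345): 50% coinsurance on £345 = £172.50. Patient owes £172.50 (running OOP £1,610).
#4 (£1,038): deductible already satisfied, so patient's share is 50% × £1,038 = £519. Patient owes £519 (running OOP £2,129).

£519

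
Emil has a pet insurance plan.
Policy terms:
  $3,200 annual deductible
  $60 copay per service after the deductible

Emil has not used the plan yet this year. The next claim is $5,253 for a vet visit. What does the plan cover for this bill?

$1,993

The full $3,200 deductible is still open; $3,200 of this bill applies to it.
That leaves $5,253 − $3,200 = $2,053 for the copay.
Copay on this service: $60.
Owner responsibility: $3,200 + $60 = $3,260.
The insurer covers the remainder: $5,253 − $3,260 = $1,993.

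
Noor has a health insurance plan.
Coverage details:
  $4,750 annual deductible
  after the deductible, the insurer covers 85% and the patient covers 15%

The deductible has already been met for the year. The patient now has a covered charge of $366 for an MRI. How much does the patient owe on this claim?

$54.90

The deductible is already satisfied, so the full bill goes to coinsurance.
15% of $366 = $54.90 falls to the patient.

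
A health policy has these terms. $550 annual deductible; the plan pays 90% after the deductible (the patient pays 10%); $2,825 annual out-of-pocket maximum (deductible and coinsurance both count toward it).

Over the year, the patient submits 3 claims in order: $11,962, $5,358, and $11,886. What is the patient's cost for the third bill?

$598

Bill 1, $11,962: $550 to deductible, leaving $11,412; coinsurance $11,412 × 10% = $1,141.20. Cost to patient: $1,691.20. OOP to date $1,691.20.
Bill 2, $5,358: deductible already satisfied, so patient's share is 10% × $5,358 = $535.80. Patient pays $535.80; OOP now $2,227.
Bill 3, $11,886: 10% coinsurance on $11,886 = $1,188.60. Adding that to $2,227 gives $3,415.60, past the $2,825 cap; patient pays only $2,825 − $2,227 = $598.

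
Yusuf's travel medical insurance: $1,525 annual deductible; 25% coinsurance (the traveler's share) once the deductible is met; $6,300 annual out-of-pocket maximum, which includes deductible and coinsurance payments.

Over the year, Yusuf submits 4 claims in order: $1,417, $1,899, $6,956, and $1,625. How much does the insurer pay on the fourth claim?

$1,218.75

Claim 1 ($1,417): all of it applies to the deductible. Cost to traveler: $1,417. OOP to date $1,417. Insurer: $1,417 − $1,417 = $0.
Claim 2 ($1,899): $108 finishes the deductible; $1,791 goes to coinsurance; coinsurance $1,791 × 25% = $447.75. Traveler pays $555.75; OOP now $1,972.75. Insurer: $1,899 − $555.75 = $1,343.25.
Claim 3 ($6,956): deductible already satisfied, so traveler's share is 25% × $6,956 = $1,739. Traveler pays $1,739; OOP now $3,711.75. Insurer: $6,956 − $1,739 = $5,217.
Claim 4 ($1,625): deductible met; 25% of $1,625 = $406.25. Traveler pays $406.25; OOP now $4,118. Plan pays $1,625 − $406.25 = $1,218.75.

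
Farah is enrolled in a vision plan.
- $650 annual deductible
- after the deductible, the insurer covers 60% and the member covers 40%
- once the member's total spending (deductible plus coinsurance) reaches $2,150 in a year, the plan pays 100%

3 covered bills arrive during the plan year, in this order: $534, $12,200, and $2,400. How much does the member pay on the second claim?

$1,616

Claim 1 — $534: entire amount goes to the deductible. Member owes $534 (running OOP $534).
Claim 2 — $12,200: deductible takes $116, $12,084 remains; member's 40% is $4,833.60. Together that's $116 + $4,833.60 = $4,949.60. OOP would hit $5,483.60 > $2,150, so the cap limits the member to $2,150 − $534 = $1,616.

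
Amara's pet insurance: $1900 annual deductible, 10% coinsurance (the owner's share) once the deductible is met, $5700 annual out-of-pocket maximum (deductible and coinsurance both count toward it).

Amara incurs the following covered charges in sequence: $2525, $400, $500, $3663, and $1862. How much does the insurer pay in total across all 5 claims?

Claim 1 — $2525: $1900 to deductible, leaving $625; coinsurance $625 × 10% = $62.50. Owner pays $1962.50; OOP now $1962.50. Insurer: $2525 − $1962.50 = $562.50.
Claim 2 — $400: deductible met; 10% of $400 = $40. Cost to owner: $40. OOP to date $2002.50. Insurer: $400 − $40 = $360.
Claim 3 — $500: deductible already satisfied, so owner's share is 10% × $500 = $50. Owner pays $50; OOP now $2052.50. Plan pays $500 − $50 = $450.
Claim 4 — $3663: 10% coinsurance on $3663 = $366.30. Owner owes $366.30 (running OOP $2418.80). Plan pays $3663 − $366.30 = $3296.70.
Claim 5 — $1862: deductible met; 10% of $1862 = $186.20. Owner pays $186.20; OOP now $2605. Insurer: $1862 − $186.20 = $1675.80.
Insurer total: $562.50 + $360 + $450 + $3296.70 + $1675.80 = $6345.

$6345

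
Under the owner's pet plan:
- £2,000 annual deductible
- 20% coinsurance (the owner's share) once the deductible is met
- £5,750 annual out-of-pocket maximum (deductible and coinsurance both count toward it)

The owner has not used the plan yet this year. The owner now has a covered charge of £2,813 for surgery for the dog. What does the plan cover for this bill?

Nothing has been paid toward the £2,000 deductible, so the first £2,000 of this charge is applied there.
After the £2,000 deductible portion, £2,813 − £2,000 = £813 is subject to coinsurance.
20% of £813 = £162.60 falls to the owner.
So the owner owes £2,000 + £162.60 = £2,162.60 before any cap.
Total out-of-pocket so far would be £0 + £2,162.60 = £2,162.60, below the £5,750 cap — no reduction.
The insurer covers the remainder: £2,813 − £2,162.60 = £650.40.

£650.40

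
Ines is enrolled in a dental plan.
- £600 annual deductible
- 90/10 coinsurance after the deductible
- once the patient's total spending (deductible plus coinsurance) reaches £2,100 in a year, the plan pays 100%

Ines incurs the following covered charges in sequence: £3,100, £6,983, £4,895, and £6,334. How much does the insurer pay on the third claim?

£4,405.50

Claim 1 — £3,100: £600 to deductible, leaving £2,500; patient's 10% is £250. Patient pays £850; OOP now £850. Plan pays £3,100 − £850 = £2,250.
Claim 2 — £6,983: 10% coinsurance on £6,983 = £698.30. Patient owes £698.30 (running OOP £1,548.30). Insurer: £6,983 − £698.30 = £6,284.70.
Claim 3 — £4,895: deductible met; 10% of £4,895 = £489.50. Patient owes £489.50 (running OOP £2,037.80). Insurer: £4,895 − £489.50 = £4,405.50.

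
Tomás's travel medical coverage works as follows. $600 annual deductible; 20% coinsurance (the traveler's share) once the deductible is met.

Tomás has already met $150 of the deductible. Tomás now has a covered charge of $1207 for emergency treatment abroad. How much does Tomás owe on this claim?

Remaining deductible: $600 − $150 = $450.
That leaves $1207 − $450 = $757 for coinsurance.
Traveler's 20% share of $757 is $151.40.
So the traveler owes $450 + $151.40 = $601.40.

$601.40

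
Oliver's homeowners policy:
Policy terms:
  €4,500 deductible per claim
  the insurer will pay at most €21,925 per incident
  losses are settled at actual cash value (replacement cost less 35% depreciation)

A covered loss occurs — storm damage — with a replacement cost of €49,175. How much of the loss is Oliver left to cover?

€27,250

Depreciate 35%: the covered value is €49,175 × 0.65 = €31,963.75.
Subtract the deductible: €31,963.75 − €4,500 = €27,463.75.
The €21,925 per-incident cap binds; insurer pays €21,925.
Homeowner's share is the uncovered remainder: €49,175 − €21,925 = €27,250.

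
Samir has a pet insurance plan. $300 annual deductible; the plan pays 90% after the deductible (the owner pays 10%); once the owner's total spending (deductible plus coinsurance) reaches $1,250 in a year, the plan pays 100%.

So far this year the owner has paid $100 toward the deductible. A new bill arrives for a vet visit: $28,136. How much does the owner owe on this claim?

Deductible still to meet: $300 − $100 = $200.
That leaves $28,136 − $200 = $27,936 for coinsurance.
Owner's 10% share of $27,936 is $2,793.60.
So the owner owes $200 + $2,793.60 = $2,993.60 before any cap.
That would bring total out-of-pocket to $3,093.60, past the $1,250 cap. The owner is capped at $1,250 − $100 = $1,150 on this claim.

$1,150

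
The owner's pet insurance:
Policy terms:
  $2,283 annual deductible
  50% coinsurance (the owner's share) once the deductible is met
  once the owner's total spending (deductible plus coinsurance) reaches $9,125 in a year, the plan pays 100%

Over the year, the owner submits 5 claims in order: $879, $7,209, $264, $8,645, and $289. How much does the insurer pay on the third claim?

$132

Bill 1, $879: fully absorbed by the deductible. Owner owes $879 (running OOP $879). Insurer: $879 − $879 = $0.
Bill 2, $7,209: $1,404 to deductible, leaving $5,805; 50% of $5,805 = $2,902.50. Owner owes $4,306.50 (running OOP $5,185.50). Insurer: $7,209 − $4,306.50 = $2,902.50.
Bill 3, $264: deductible met; 50% of $264 = $132. Cost to owner: $132. OOP to date $5,317.50. Insurer: $264 − $132 = $132.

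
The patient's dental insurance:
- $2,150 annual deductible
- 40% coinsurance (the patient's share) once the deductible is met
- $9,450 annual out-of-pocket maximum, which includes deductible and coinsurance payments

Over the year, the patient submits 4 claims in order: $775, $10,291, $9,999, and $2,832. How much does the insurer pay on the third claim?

$6,265.40

Claim 1 ($775): entire amount goes to the deductible. Patient pays $775; OOP now $775. Plan pays $775 − $775 = $0.
Claim 2 ($10,291): $1,375 to deductible, leaving $8,916; patient's 40% is $3,566.40. Patient pays $4,941.40; OOP now $5,716.40. Plan pays $10,291 − $4,941.40 = $5,349.60.
Claim 3 ($9,999): deductible already satisfied, so patient's share is 40% × $9,999 = $3,999.60. Adding that to $5,716.40 gives $9,716, past the $9,450 cap; patient pays only $9,450 − $5,716.40 = $3,733.60. Insurer: $9,999 − $3,733.60 = $6,265.40.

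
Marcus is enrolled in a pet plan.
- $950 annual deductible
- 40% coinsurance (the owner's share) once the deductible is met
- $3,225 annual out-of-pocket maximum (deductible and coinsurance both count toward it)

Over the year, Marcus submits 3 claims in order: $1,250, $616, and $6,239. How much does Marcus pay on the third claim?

$1,908.60

Claim 1 ($1,250): $950 to deductible, leaving $300; 40% of $300 = $120. Cost to owner: $1,070. OOP to date $1,070.
Claim 2 ($616): 40% coinsurance on $616 = $246.40. Cost to owner: $246.40. OOP to date $1,316.40.
Claim 3 ($6,239): deductible already satisfied, so owner's share is 40% × $6,239 = $2,495.60. OOP would hit $3,812 > $3,225, so the cap limits the owner to $3,225 − $1,316.40 = $1,908.60.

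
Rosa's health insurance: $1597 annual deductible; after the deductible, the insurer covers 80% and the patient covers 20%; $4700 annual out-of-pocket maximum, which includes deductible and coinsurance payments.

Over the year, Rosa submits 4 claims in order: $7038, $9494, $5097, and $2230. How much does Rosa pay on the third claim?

$116

Claim 1 ($7038): $1597 finishes the deductible; $5441 goes to coinsurance; 20% of $5441 = $1088.20. Patient owes $2685.20 (running OOP $2685.20).
Claim 2 ($9494): deductible already satisfied, so patient's share is 20% × $9494 = $1898.80. Patient owes $1898.80 (running OOP $4584).
Claim 3 ($5097): deductible already satisfied, so patient's share is 20% × $5097 = $1019.40. OOP would hit $5603.40 > $4700, so the cap limits the patient to $4700 − $4584 = $116.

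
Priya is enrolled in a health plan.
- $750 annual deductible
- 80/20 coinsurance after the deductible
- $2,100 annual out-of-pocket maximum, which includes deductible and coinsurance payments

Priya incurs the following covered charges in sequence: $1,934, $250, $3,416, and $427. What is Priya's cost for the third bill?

$683.20

Claim 1 ($1,934): $750 to deductible, leaving $1,184; patient's 20% is $236.80. Patient owes $986.80 (running OOP $986.80).
Claim 2 ($250): deductible already satisfied, so patient's share is 20% × $250 = $50. Patient owes $50 (running OOP $1,036.80).
Claim 3 ($3,416): deductible met; 20% of $3,416 = $683.20. Cost to patient: $683.20. OOP to date $1,720.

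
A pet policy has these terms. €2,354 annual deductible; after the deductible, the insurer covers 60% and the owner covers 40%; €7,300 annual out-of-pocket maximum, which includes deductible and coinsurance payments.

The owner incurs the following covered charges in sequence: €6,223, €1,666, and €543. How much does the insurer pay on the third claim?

€325.80

Bill 1, €6,223: deductible takes €2,354, €3,869 remains; owner's 40% is €1,547.60. Owner pays €3,901.60; OOP now €3,901.60. Plan pays €6,223 − €3,901.60 = €2,321.40.
Bill 2, €1,666: deductible already satisfied, so owner's share is 40% × €1,666 = €666.40. Owner owes €666.40 (running OOP €4,568). Plan pays €1,666 − €666.40 = €999.60.
Bill 3, €543: deductible met; 40% of €543 = €217.20. Owner pays €217.20; OOP now €4,785.20. Insurer: €543 − €217.20 = €325.80.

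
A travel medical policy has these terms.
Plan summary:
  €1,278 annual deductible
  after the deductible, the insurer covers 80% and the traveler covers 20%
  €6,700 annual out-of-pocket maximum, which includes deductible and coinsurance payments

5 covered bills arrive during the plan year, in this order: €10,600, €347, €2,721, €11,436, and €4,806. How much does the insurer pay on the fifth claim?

#1 (€10,600): deductible takes €1,278, €9,322 remains; 20% of €9,322 = €1,864.40. Cost to traveler: €3,142.40. OOP to date €3,142.40. Plan pays €10,600 − €3,142.40 = €7,457.60.
#2 (€347): 20% coinsurance on €347 = €69.40. Traveler owes €69.40 (running OOP €3,211.80). Insurer: €347 − €69.40 = €277.60.
#3 (€2,721): 20% coinsurance on €2,721 = €544.20. Traveler pays €544.20; OOP now €3,756. Plan pays €2,721 − €544.20 = €2,176.80.
#4 (€11,436): 20% coinsurance on €11,436 = €2,287.20. Cost to traveler: €2,287.20. OOP to date €6,043.20. Plan pays €11,436 − €2,287.20 = €9,148.80.
#5 (€4,806): 20% coinsurance on €4,806 = €961.20. OOP would hit €7,004.40 > €6,700, so the cap limits the traveler to €6,700 − €6,043.20 = €656.80. Plan pays €4,806 − €656.80 = €4,149.20.

€4,149.20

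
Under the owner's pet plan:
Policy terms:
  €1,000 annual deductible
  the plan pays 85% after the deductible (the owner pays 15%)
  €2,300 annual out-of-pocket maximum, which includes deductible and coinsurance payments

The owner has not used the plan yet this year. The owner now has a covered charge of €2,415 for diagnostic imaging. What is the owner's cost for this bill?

€1,212.25

Deductible not yet touched, so the first €1,000 of the bill goes to the deductible.
The remaining €1,415 (= €2,415 − €1,000) moves to coinsurance.
Coinsurance: €1,415 × 15% = €212.25.
Owner responsibility before any cap: €1,000 + €212.25 = €1,212.25.
Total out-of-pocket so far would be €0 + €1,212.25 = €1,212.25, below the €2,300 cap — no reduction.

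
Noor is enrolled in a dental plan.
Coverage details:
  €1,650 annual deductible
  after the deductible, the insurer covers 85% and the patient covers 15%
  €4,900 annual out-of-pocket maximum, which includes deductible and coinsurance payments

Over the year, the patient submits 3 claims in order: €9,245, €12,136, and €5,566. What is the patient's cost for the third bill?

€290.35

Bill 1, €9,245: €1,650 finishes the deductible; €7,595 goes to coinsurance; coinsurance €7,595 × 15% = €1,139.25. Cost to patient: €2,789.25. OOP to date €2,789.25.
Bill 2, €12,136: deductible met; 15% of €12,136 = €1,820.40. Patient pays €1,820.40; OOP now €4,609.65.
Bill 3, €5,566: 15% coinsurance on €5,566 = €834.90. Adding that to €4,609.65 gives €5,444.55, past the €4,900 cap; patient pays only €4,900 − €4,609.65 = €290.35.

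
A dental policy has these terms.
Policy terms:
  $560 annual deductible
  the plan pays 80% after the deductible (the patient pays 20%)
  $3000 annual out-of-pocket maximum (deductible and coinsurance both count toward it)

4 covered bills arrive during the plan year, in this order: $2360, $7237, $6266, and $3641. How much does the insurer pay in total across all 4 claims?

Claim 1 — $2360: deductible takes $560, $1800 remains; 20% of $1800 = $360. Cost to patient: $920. OOP to date $920. Insurer: $2360 − $920 = $1440.
Claim 2 — $7237: deductible met; 20% of $7237 = $1447.40. Cost to patient: $1447.40. OOP to date $2367.40. Insurer: $7237 − $1447.40 = $5789.60.
Claim 3 — $6266: deductible already satisfied, so patient's share is 20% × $6266 = $1253.20. That would push OOP to $3620.60, over the $3000 cap, so patient pays $3000 − $2367.40 = $632.60. Plan pays $6266 − $632.60 = $5633.40.
Claim 4 — $3641: 20% coinsurance on $3641 = $728.20. That would push OOP to $3728.20, over the $3000 cap, so patient pays $3000 − $3000 = $0. Insurer: $3641 − $0 = $3641.
Insurer total: $1440 + $5789.60 + $5633.40 + $3641 = $16504.

$16504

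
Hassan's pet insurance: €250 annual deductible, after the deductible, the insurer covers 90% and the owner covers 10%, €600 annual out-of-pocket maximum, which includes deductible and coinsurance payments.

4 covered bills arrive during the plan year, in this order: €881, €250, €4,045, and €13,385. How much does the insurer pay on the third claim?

€3,783.10

Claim 1 — €881: €250 to deductible, leaving €631; 10% of €631 = €63.10. Owner owes €313.10 (running OOP €313.10). Plan pays €881 − €313.10 = €567.90.
Claim 2 — €250: deductible met; 10% of €250 = €25. Owner pays €25; OOP now €338.10. Plan pays €250 − €25 = €225.
Claim 3 — €4,045: deductible met; 10% of €4,045 = €404.50. That would push OOP to €742.60, over the €600 cap, so owner pays €600 − €338.10 = €261.90. Insurer: €4,045 − €261.90 = €3,783.10.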